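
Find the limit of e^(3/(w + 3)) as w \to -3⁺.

As w → -3⁺, 3/(w + 3) → +∞, so e^(3/(w + 3)) → ∞.

∞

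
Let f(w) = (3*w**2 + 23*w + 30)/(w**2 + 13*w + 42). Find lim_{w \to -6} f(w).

At w = -6 both the top and bottom vanish — a removable singularity. Factoring out (w + 6) from each leaves (3*w + 5)/(w + 7), which at w = -6 equals -13.

-13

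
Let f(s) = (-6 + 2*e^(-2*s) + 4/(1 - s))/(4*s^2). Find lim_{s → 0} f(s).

Substitution gives 0/0 (the numerator vanishes to order 2).
Expand each term to order s^2: the coefficient of s^2 in 2·e^(-2s) is 4 and in 4·1/(1 - s) is 4.
Lower-order terms cancel with the polynomial part, so the numerator is (8)·s^2 + o(s^2), and the limit is (8)/(4) = 2.

2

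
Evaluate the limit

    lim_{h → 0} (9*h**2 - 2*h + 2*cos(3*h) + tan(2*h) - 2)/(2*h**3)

Substitution gives 0/0 (the numerator vanishes to order 3).
Expand each term to order h^3: the coefficient of h^3 in 2·cos(3h) is 0 and in tan(2h) is 8/3.
Lower-order terms cancel with the polynomial part, so the numerator is (8/3)·h^3 + o(h^3), and the limit is (8/3)/(2) = 4/3.

4/3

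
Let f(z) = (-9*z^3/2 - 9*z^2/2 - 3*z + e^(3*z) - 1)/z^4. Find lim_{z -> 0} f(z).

Direct substitution gives 0/0.
Apply L'Hôpital: lim (-27*z^2/2 - 9*z + 3*e^(3*z) - 3)/(4*z^3), still 0/0.
Apply L'Hôpital: lim (-27*z + 9*e^(3*z) - 9)/(12*z^2), still 0/0.
Apply L'Hôpital: lim (27*e^(3*z) - 27)/(24*z), still 0/0.
After 4 applications of L'Hôpital's rule the quotient is (81*e^(3*z))/(24); substituting z = 0 gives 27/8.

27/8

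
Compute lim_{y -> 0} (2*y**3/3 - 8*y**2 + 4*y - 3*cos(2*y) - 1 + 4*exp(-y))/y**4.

Substitution gives 0/0 (the numerator vanishes to order 4).
Expand each term to order y^4: the coefficient of y^4 in 4·e^(-y) is 1/6 and in -3·cos(2y) is -2.
Lower-order terms cancel with the polynomial part, so the numerator is (-11/6)·y^4 + o(y^4), and the limit is (-11/6)/(1) = -11/6.

-11/6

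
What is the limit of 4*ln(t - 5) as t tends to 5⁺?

As t → 5⁺, t - 5 → 0⁺ and ln(t - 5) → −∞.
Multiplying by 4 gives -∞.

-∞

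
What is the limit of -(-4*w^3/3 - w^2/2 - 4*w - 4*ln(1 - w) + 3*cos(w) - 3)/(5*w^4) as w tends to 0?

Substitution gives 0/0; apply L'Hôpital's rule 4 times.
After differentiating numerator and denominator 4 times the quotient is (3*cos(w) + 24/(w - 1)^4)/(-120); at w = 0 this is -9/40.

-9/40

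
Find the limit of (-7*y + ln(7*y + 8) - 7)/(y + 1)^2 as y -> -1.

-49/2

Direct substitution gives 0/0.
Apply L'Hôpital: lim (-7 + 7/(7*y + 8))/(2*y + 2), still 0/0.
After 2 applications of L'Hôpital's rule the quotient is (-49/(7*y + 8)^2)/(2); substituting y = -1 gives -49/2.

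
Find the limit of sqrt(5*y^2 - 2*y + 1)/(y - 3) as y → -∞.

-√(5)

For large |y|, √(5*y^2 - 2*y + 1) ≈ √5·|y| and the denominator ≈ y.
Since y → −∞, |y| = −y, giving −√5/(1) = -√(5).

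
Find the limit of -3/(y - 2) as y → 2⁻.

∞

As y → 2⁻, (y - 2) → 0⁻, so (y - 2)^1 → 0⁻ and -3/(y - 2)^1 → ∞.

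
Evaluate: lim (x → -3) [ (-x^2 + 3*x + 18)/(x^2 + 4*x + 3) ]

At x = -3 both the top and bottom vanish — a removable singularity. Factoring out (x + 3) from each leaves (6 - x)/(x + 1), which at x = -3 equals -9/2.

-9/2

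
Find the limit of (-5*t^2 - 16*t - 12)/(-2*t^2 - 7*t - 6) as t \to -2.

4

Direct substitution gives 0/0, so factor. Both numerator and denominator have (t + 2) as a factor.
After cancelling, the expression reduces to (-5*t - 6)/(-2*t - 3).
Substituting t = -2 gives 4.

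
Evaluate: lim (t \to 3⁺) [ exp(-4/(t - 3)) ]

0

As t → 3⁺, -4/(t - 3) → −∞, so e^(-4/(t - 3)) → 0.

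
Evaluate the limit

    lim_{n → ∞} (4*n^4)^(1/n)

Base → ∞ and exponent → 0: an ∞^0 form.
Take logs: (1/n)·ln(4·n^4) = (ln 4 + 4·ln n)/n → 0.
So the limit is e^0 = 1.

1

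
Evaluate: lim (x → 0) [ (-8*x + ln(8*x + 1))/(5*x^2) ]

-32/5

Direct substitution gives 0/0.
Apply L'Hôpital: lim (-8 + 8/(8*x + 1))/(10*x), still 0/0.
After 2 applications of L'Hôpital's rule the quotient is (-64/(8*x + 1)^2)/(10); substituting x = 0 gives -32/5.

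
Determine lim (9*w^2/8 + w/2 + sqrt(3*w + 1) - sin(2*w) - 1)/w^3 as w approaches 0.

Substitution gives 0/0; apply L'Hôpital's rule 3 times.
After differentiating numerator and denominator 3 times the quotient is (8*cos(2*w) + 81/(8*(3*w + 1)^(5/2)))/(6); at w = 0 this is 145/48.

145/48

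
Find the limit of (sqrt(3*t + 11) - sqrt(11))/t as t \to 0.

3*√(11)/22

A 0/0 form; rationalise with √(11 + 3t) + √11. This collapses the numerator to 3t, leaving 3/(√(11 + 3t) + √11) → 3/(2√11) = 3*√(11)/22.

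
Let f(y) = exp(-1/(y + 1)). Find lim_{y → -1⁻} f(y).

As y → -1⁻, -1/(y + 1) → +∞, so e^(-1/(y + 1)) → ∞.

∞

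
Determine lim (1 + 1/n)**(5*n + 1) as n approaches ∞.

e^(5)

The base → 1 and the exponent → ∞: a 1^∞ form.
Take logarithms: (5n + 1)·ln(1 + 1/n). Since ln(1+u) ~ u for small u, this behaves like (5n)·(1/n) → 5.
So the limit is e^(5).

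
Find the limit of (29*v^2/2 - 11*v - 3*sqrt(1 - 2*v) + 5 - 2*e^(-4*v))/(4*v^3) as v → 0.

137/24

Substitution gives 0/0 (the numerator vanishes to order 3).
Expand each term to order v^3: the coefficient of v^3 in -2·e^(-4v) is 64/3 and in -3·√(1 - 2v) is 3/2.
Lower-order terms cancel with the polynomial part, so the numerator is (137/6)·v^3 + o(v^3), and the limit is (137/6)/(4) = 137/24.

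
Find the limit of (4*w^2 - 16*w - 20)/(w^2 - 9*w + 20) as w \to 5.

At w = 5 both the top and bottom vanish — a removable singularity. Factoring out (w - 5) from each leaves (4*w + 4)/(w - 4), which at w = 5 equals 24.

24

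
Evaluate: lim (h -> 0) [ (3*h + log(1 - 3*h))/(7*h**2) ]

Direct substitution gives 0/0.
Apply L'Hôpital: lim (3 - 3/(1 - 3*h))/(14*h), still 0/0.
After 2 applications of L'Hôpital's rule the quotient is (-9/(1 - 3*h)^2)/(14); substituting h = 0 gives -9/14.

-9/14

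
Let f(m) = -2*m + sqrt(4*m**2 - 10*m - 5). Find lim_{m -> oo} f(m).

An ∞ − ∞ form. Rationalising with the conjugate, the difference becomes (-10m - 5) / (√(4*m^2 - 10*m - 5) + 2m).
For large m the denominator behaves like 2·2m, so the quotient tends to -10/4 = -5/2.

-5/2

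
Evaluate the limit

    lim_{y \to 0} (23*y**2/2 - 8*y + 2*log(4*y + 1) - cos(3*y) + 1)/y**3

Substitution gives 0/0 (the numerator vanishes to order 3).
Expand each term to order y^3: the coefficient of y^3 in −cos(3y) is 0 and in 2·ln(1 + 4y) is 128/3.
Lower-order terms cancel with the polynomial part, so the numerator is (128/3)·y^3 + o(y^3), and the limit is (128/3)/(1) = 128/3.

128/3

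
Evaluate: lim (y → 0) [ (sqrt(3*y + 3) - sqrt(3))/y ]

A 0/0 form; rationalise with √(3 + 3y) + √3. This collapses the numerator to 3y, leaving 3/(√(3 + 3y) + √3) → 3/(2√3) = √(3)/2.

√(3)/2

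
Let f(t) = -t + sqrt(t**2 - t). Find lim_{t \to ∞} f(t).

-1/2

An ∞ − ∞ form. Rationalising with the conjugate, the difference becomes (-t) / (√(t^2 - t) + t).
For large t the denominator behaves like 2·t, so the quotient tends to -1/2 = -1/2.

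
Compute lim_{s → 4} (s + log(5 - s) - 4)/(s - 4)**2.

Direct substitution gives 0/0.
Apply L'Hôpital: lim (1 - 1/(5 - s))/(2*s - 8), still 0/0.
After 2 applications of L'Hôpital's rule the quotient is (-1/(5 - s)^2)/(2); substituting s = 4 gives -1/2.

-1/2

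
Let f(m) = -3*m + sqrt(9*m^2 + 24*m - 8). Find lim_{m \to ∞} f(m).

4

This has the form ∞ − ∞. Multiply and divide by the conjugate √(9*m^2 + 24*m - 8) + 3m.
That gives (24m - 8) / (√(9*m^2 + 24*m - 8) + 3m).
Divide numerator and denominator by m: the limit is 24/(2·3) = 4.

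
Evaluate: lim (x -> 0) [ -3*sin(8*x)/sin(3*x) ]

Substitution gives 0/0.
Divide numerator and denominator by x: sin(8x)/x → 8 and sin(3x)/x → 3, so the limit is -3·8/3 = -8.

-8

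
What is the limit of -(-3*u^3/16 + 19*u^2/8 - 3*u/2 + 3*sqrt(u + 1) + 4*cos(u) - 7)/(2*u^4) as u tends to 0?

Substitution gives 0/0 (the numerator vanishes to order 4).
Expand each term to order u^4: the coefficient of u^4 in 4·cos(u) is 1/6 and in 3·√(1 + u) is -15/128.
Lower-order terms cancel with the polynomial part, so the numerator is (19/384)·u^4 + o(u^4), and the limit is (19/384)/(-2) = -19/768.

-19/768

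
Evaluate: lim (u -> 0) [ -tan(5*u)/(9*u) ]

Substitution gives 0/0.
Since tan(θ)/θ → 1 as θ → 0, tan(5u)/(5u) → 1 and the limit is 5/(-9) = -5/9.

-5/9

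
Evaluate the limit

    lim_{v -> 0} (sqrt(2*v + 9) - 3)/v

A 0/0 form; rationalise with √(9 + 2v) + √9. This collapses the numerator to 2v, leaving 2/(√(9 + 2v) + √9) → 2/(2√9) = 1/3.

1/3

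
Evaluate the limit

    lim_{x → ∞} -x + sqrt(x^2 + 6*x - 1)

3

This has the form ∞ − ∞. Multiply and divide by the conjugate √(x^2 + 6*x - 1) + x.
That gives (6x - 1) / (√(x^2 + 6*x - 1) + x).
Divide numerator and denominator by x: the limit is 6/(2·1) = 3.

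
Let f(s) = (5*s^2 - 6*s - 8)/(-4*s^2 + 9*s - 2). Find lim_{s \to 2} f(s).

Since s = 2 makes numerator and denominator zero, (s - 2) divides both.
Cancelling it gives (5*s + 4)/(1 - 4*s); now plug in s = 2 to get -2.

-2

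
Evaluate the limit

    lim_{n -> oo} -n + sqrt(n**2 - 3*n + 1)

An ∞ − ∞ form. Rationalising with the conjugate, the difference becomes (-3n + 1) / (√(n^2 - 3*n + 1) + n).
For large n the denominator behaves like 2·n, so the quotient tends to -3/2 = -3/2.

-3/2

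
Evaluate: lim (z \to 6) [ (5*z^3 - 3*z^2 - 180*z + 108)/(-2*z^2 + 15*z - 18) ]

-36

At z = 6 both the top and bottom vanish — a removable singularity. Factoring out (z - 6) from each leaves (5*z^2 + 27*z - 18)/(3 - 2*z), which at z = 6 equals -36.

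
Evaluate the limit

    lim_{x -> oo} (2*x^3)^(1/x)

1

Base → ∞ and exponent → 0: an ∞^0 form.
Take logs: (1/x)·ln(2·x^3) = (ln 2 + 3·ln x)/x → 0.
So the limit is e^0 = 1.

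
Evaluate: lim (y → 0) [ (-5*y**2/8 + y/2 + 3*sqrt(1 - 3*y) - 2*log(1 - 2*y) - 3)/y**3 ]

Substitution gives 0/0 (the numerator vanishes to order 3).
Expand each term to order y^3: the coefficient of y^3 in 3·√(1 - 3y) is -81/16 and in -2·ln(1 - 2y) is 16/3.
Lower-order terms cancel with the polynomial part, so the numerator is (13/48)·y^3 + o(y^3), and the limit is (13/48)/(1) = 13/48.

13/48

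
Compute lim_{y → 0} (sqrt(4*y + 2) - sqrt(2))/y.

√(2)

Substitution gives 0/0. Multiply numerator and denominator by the conjugate √(2 + 4y) + √2.
The numerator becomes (2 + 4y) − 2 = 4y, so the expression simplifies to 4/(√(2 + 4y) + √2).
Letting y → 0 gives 4/(2√2) = √(2).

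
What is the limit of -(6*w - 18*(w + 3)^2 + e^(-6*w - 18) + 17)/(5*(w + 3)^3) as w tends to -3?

36/5

Direct substitution gives 0/0.
Apply L'Hôpital: lim (-36*w - 6*e^(-6*w - 18) - 102)/(-15*(w + 3)^2), still 0/0.
Apply L'Hôpital: lim (36*e^(-6*w - 18) - 36)/(-30*w - 90), still 0/0.
After 3 applications of L'Hôpital's rule the quotient is (-216*e^(-6*w - 18))/(-30); substituting w = -3 gives 36/5.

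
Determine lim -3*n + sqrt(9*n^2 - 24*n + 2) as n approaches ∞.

An ∞ − ∞ form. Rationalising with the conjugate, the difference becomes (-24n + 2) / (√(9*n^2 - 24*n + 2) + 3n).
For large n the denominator behaves like 2·3n, so the quotient tends to -24/6 = -4.

-4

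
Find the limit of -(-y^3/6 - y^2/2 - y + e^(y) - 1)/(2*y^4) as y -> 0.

-1/48

Direct substitution gives 0/0.
Apply L'Hôpital: lim (-y^2/2 - y + e^(y) - 1)/(-8*y^3), still 0/0.
Apply L'Hôpital: lim (-y + e^(y) - 1)/(-24*y^2), still 0/0.
Apply L'Hôpital: lim (e^(y) - 1)/(-48*y), still 0/0.
After 4 applications of L'Hôpital's rule the quotient is (e^(y))/(-48); substituting y = 0 gives -1/48.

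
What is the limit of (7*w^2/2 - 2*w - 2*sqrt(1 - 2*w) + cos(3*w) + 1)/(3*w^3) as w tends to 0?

1/3

Substitution gives 0/0 (the numerator vanishes to order 3).
Expand each term to order w^3: the coefficient of w^3 in cos(3w) is 0 and in -2·√(1 - 2w) is 1.
Lower-order terms cancel with the polynomial part, so the numerator is (1)·w^3 + o(w^3), and the limit is (1)/(3) = 1/3.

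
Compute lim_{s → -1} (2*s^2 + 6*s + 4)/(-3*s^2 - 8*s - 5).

At s = -1 both the top and bottom vanish — a removable singularity. Factoring out (s + 1) from each leaves (2*s + 4)/(-3*s - 5), which at s = -1 equals -1.

-1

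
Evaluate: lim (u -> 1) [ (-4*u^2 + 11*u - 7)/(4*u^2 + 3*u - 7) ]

At u = 1 both the top and bottom vanish — a removable singularity. Factoring out (u - 1) from each leaves (7 - 4*u)/(4*u + 7), which at u = 1 equals 3/11.

3/11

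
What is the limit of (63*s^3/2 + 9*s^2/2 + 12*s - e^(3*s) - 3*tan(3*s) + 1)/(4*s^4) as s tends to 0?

Substitution gives 0/0 (the numerator vanishes to order 4).
Expand each term to order s^4: the coefficient of s^4 in −e^(3s) is -27/8 and in -3·tan(3s) is 0.
Lower-order terms cancel with the polynomial part, so the numerator is (-27/8)·s^4 + o(s^4), and the limit is (-27/8)/(4) = -27/32.

-27/32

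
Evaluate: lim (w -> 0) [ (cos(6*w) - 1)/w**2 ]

-18

Direct substitution gives 0/0.
Apply L'Hôpital: lim (-6*sin(6*w))/(2*w), still 0/0.
After 2 applications of L'Hôpital's rule the quotient is (-36*cos(6*w))/(2); substituting w = 0 gives -18.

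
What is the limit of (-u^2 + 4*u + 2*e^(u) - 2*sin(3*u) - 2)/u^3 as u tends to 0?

28/3

Substitution gives 0/0; apply L'Hôpital's rule 3 times.
After differentiating numerator and denominator 3 times the quotient is (2*e^(u) + 54*cos(3*u))/(6); at u = 0 this is 28/3.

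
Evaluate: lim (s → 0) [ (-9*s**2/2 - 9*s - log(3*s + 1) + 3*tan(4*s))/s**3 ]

55

Substitution gives 0/0; apply L'Hôpital's rule 3 times.
After differentiating numerator and denominator 3 times the quotient is (1152*tan(4*s)^2/cos(4*s)^2 + 384/cos(4*s)^2 - 54/(3*s + 1)^3)/(6); at s = 0 this is 55.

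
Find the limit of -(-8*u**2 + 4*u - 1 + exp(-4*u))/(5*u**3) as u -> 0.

32/15

Direct substitution gives 0/0.
Apply L'Hôpital: lim (-16*u + 4 - 4*e^(-4*u))/(-15*u^2), still 0/0.
Apply L'Hôpital: lim (-16 + 16*e^(-4*u))/(-30*u), still 0/0.
After 3 applications of L'Hôpital's rule the quotient is (-64*e^(-4*u))/(-30); substituting u = 0 gives 32/15.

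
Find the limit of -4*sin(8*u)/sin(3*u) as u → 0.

-32/3

Substitution gives 0/0.
Divide numerator and denominator by u: sin(8u)/u → 8 and sin(3u)/u → 3, so the limit is -4·8/3 = -32/3.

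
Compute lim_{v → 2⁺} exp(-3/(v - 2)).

As v → 2⁺, -3/(v - 2) → −∞, so e^(-3/(v - 2)) → 0.

0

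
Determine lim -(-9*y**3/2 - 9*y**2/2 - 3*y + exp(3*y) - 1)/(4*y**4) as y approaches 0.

-27/32

Direct substitution gives 0/0.
Apply L'Hôpital: lim (-27*y^2/2 - 9*y + 3*e^(3*y) - 3)/(-16*y^3), still 0/0.
Apply L'Hôpital: lim (-27*y + 9*e^(3*y) - 9)/(-48*y^2), still 0/0.
Apply L'Hôpital: lim (27*e^(3*y) - 27)/(-96*y), still 0/0.
After 4 applications of L'Hôpital's rule the quotient is (81*e^(3*y))/(-96); substituting y = 0 gives -27/32.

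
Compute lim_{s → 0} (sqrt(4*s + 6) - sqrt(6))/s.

Substitution gives 0/0. Multiply numerator and denominator by the conjugate √(6 + 4s) + √6.
The numerator becomes (6 + 4s) − 6 = 4s, so the expression simplifies to 4/(√(6 + 4s) + √6).
Letting s → 0 gives 4/(2√6) = √(6)/3.

√(6)/3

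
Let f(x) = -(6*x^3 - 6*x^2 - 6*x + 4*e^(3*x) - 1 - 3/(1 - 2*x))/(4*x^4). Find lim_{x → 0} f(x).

Substitution gives 0/0; apply L'Hôpital's rule 4 times.
After differentiating numerator and denominator 4 times the quotient is (324*e^(3*x) + 1152/(2*x - 1)^5)/(-96); at x = 0 this is 69/8.

69/8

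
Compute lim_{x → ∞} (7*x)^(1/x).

Base → ∞ and exponent → 0: an ∞^0 form.
Take logs: (1/x)·ln(7·x^1) = (ln 7 + 1·ln x)/x → 0.
So the limit is e^0 = 1.

1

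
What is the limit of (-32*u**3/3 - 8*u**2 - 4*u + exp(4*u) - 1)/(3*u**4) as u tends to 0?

Direct substitution gives 0/0.
Apply L'Hôpital: lim (-32*u^2 - 16*u + 4*e^(4*u) - 4)/(12*u^3), still 0/0.
Apply L'Hôpital: lim (-64*u + 16*e^(4*u) - 16)/(36*u^2), still 0/0.
Apply L'Hôpital: lim (64*e^(4*u) - 64)/(72*u), still 0/0.
After 4 applications of L'Hôpital's rule the quotient is (256*e^(4*u))/(72); substituting u = 0 gives 32/9.

32/9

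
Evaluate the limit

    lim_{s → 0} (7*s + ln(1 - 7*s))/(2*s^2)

-49/4

Direct substitution gives 0/0.
Apply L'Hôpital: lim (7 - 7/(1 - 7*s))/(4*s), still 0/0.
After 2 applications of L'Hôpital's rule the quotient is (-49/(1 - 7*s)^2)/(4); substituting s = 0 gives -49/4.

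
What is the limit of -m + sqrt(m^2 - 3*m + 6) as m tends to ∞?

An ∞ − ∞ form. Rationalising with the conjugate, the difference becomes (-3m + 6) / (√(m^2 - 3*m + 6) + m).
For large m the denominator behaves like 2·m, so the quotient tends to -3/2 = -3/2.

-3/2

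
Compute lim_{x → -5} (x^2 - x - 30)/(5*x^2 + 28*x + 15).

1/2

Since x = -5 makes numerator and denominator zero, (x + 5) divides both.
Cancelling it gives (x - 6)/(5*x + 3); now plug in x = -5 to get 1/2.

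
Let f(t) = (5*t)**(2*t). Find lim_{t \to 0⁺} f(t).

Base → 0⁺ and exponent → 0⁺: a 0^0 form.
Take logs: 2t·ln(5t). This is 0·(−∞); rewriting as ln(5t)/(1/(2t)) and applying L'Hôpital gives 0.
Hence the limit is e^0 = 1.

1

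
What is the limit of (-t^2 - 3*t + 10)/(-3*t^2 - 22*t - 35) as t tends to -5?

Direct substitution gives 0/0, so factor. Both numerator and denominator have (t + 5) as a factor.
After cancelling, the expression reduces to (2 - t)/(-3*t - 7).
Substituting t = -5 gives 7/8.

7/8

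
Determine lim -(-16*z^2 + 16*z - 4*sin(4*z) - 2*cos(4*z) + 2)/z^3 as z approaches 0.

Substitution gives 0/0; apply L'Hôpital's rule 3 times.
After differentiating numerator and denominator 3 times the quotient is (-128*sin(4*z) + 256*cos(4*z))/(-6); at z = 0 this is -128/3.

-128/3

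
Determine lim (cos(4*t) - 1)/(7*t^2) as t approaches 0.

Direct substitution gives 0/0.
Apply L'Hôpital: lim (-4*sin(4*t))/(14*t), still 0/0.
After 2 applications of L'Hôpital's rule the quotient is (-16*cos(4*t))/(14); substituting t = 0 gives -8/7.

-8/7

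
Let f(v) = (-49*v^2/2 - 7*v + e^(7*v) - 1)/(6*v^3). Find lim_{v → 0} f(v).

343/36

Direct substitution gives 0/0.
Apply L'Hôpital: lim (-49*v + 7*e^(7*v) - 7)/(18*v^2), still 0/0.
Apply L'Hôpital: lim (49*e^(7*v) - 49)/(36*v), still 0/0.
After 3 applications of L'Hôpital's rule the quotient is (343*e^(7*v))/(36); substituting v = 0 gives 343/36.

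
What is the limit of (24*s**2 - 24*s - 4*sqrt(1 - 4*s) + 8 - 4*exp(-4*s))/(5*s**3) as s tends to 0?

Substitution gives 0/0; apply L'Hôpital's rule 3 times.
After differentiating numerator and denominator 3 times the quotient is (256*e^(-4*s) + 96/(1 - 4*s)^(5/2))/(30); at s = 0 this is 176/15.

176/15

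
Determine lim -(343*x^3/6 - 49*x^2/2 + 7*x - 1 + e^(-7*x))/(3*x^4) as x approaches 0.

Direct substitution gives 0/0.
Apply L'Hôpital: lim (343*x^2/2 - 49*x + 7 - 7*e^(-7*x))/(-12*x^3), still 0/0.
Apply L'Hôpital: lim (343*x - 49 + 49*e^(-7*x))/(-36*x^2), still 0/0.
Apply L'Hôpital: lim (343 - 343*e^(-7*x))/(-72*x), still 0/0.
After 4 applications of L'Hôpital's rule the quotient is (2401*e^(-7*x))/(-72); substituting x = 0 gives -2401/72.

-2401/72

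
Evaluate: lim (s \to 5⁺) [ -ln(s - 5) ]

As s → 5⁺, s - 5 → 0⁺ and ln(s - 5) → −∞.
Multiplying by -1 gives ∞.

∞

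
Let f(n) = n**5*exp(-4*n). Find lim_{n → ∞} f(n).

Write as n^5/e^{4n}, an ∞/∞ form.
Exponential growth dominates any polynomial, so repeated L'Hôpital (or the standard result) gives 0.

0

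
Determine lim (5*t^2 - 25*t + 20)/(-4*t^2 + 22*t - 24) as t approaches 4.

At t = 4 both the top and bottom vanish — a removable singularity. Factoring out (t - 4) from each leaves (5*t - 5)/(6 - 4*t), which at t = 4 equals -3/2.

-3/2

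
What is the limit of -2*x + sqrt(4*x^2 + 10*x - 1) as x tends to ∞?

This has the form ∞ − ∞. Multiply and divide by the conjugate √(4*x^2 + 10*x - 1) + 2x.
That gives (10x - 1) / (√(4*x^2 + 10*x - 1) + 2x).
Divide numerator and denominator by x: the limit is 10/(2·2) = 5/2.

5/2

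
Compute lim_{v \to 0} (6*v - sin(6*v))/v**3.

36

Direct substitution gives 0/0.
Apply L'Hôpital: lim (6 - 6*cos(6*v))/(3*v^2), still 0/0.
Apply L'Hôpital: lim (36*sin(6*v))/(6*v), still 0/0.
After 3 applications of L'Hôpital's rule the quotient is (216*cos(6*v))/(6); substituting v = 0 gives 36.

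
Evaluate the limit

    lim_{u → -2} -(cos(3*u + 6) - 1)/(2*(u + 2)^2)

9/4

Direct substitution gives 0/0.
Apply L'Hôpital: lim (-3*sin(3*u + 6))/(-4*u - 8), still 0/0.
After 2 applications of L'Hôpital's rule the quotient is (-9*cos(3*u + 6))/(-4); substituting u = -2 gives 9/4.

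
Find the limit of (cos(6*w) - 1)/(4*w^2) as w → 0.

Direct substitution gives 0/0.
Apply L'Hôpital: lim (-6*sin(6*w))/(8*w), still 0/0.
After 2 applications of L'Hôpital's rule the quotient is (-36*cos(6*w))/(8); substituting w = 0 gives -9/2.

-9/2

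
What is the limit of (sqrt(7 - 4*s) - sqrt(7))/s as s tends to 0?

-2*√(7)/7

Substitution gives 0/0. Multiply numerator and denominator by the conjugate √(7 - 4s) + √7.
The numerator becomes (7 - 4s) − 7 = -4s, so the expression simplifies to -4/(√(7 - 4s) + √7).
Letting s → 0 gives -4/(2√7) = -2*√(7)/7.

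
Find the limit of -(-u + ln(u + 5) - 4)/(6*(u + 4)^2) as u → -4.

Direct substitution gives 0/0.
Apply L'Hôpital: lim (-1 + 1/(u + 5))/(-12*u - 48), still 0/0.
After 2 applications of L'Hôpital's rule the quotient is (-1/(u + 5)^2)/(-12); substituting u = -4 gives 1/12.

1/12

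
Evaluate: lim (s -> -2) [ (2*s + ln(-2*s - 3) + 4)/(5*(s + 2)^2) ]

Direct substitution gives 0/0.
Apply L'Hôpital: lim (2 - 2/(-2*s - 3))/(10*s + 20), still 0/0.
After 2 applications of L'Hôpital's rule the quotient is (-4/(-2*s - 3)^2)/(10); substituting s = -2 gives -2/5.

-2/5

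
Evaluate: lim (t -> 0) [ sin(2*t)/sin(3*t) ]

Substitution gives 0/0.
Divide numerator and denominator by t: sin(2t)/t → 2 and sin(3t)/t → 3, so the limit is 1·2/3 = 2/3.

2/3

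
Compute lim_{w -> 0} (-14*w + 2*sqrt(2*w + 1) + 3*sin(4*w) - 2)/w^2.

Substitution gives 0/0; apply L'Hôpital's rule 2 times.
After differentiating numerator and denominator 2 times the quotient is (-48*sin(4*w) - 2/(2*w + 1)^(3/2))/(2); at w = 0 this is -1.

-1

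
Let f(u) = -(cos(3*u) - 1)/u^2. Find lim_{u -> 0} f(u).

Direct substitution gives 0/0.
Apply L'Hôpital: lim (-3*sin(3*u))/(-2*u), still 0/0.
After 2 applications of L'Hôpital's rule the quotient is (-9*cos(3*u))/(-2); substituting u = 0 gives 9/2.

9/2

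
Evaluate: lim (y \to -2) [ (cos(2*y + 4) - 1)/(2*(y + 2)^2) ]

Direct substitution gives 0/0.
Apply L'Hôpital: lim (-2*sin(2*y + 4))/(4*y + 8), still 0/0.
After 2 applications of L'Hôpital's rule the quotient is (-4*cos(2*y + 4))/(4); substituting y = -2 gives -1.

-1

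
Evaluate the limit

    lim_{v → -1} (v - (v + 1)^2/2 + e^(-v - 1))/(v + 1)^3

-1/6

Direct substitution gives 0/0.
Apply L'Hôpital: lim (-v - e^(-v - 1))/(3*(v + 1)^2), still 0/0.
Apply L'Hôpital: lim (e^(-v - 1) - 1)/(6*v + 6), still 0/0.
After 3 applications of L'Hôpital's rule the quotient is (-e^(-v - 1))/(6); substituting v = -1 gives -1/6.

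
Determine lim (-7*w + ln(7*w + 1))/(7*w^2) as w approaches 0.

-7/2

Direct substitution gives 0/0.
Apply L'Hôpital: lim (-7 + 7/(7*w + 1))/(14*w), still 0/0.
After 2 applications of L'Hôpital's rule the quotient is (-49/(7*w + 1)^2)/(14); substituting w = 0 gives -7/2.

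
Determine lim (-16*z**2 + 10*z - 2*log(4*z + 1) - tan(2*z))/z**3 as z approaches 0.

Substitution gives 0/0 (the numerator vanishes to order 3).
Expand each term to order z^3: the coefficient of z^3 in −tan(2z) is -8/3 and in -2·ln(1 + 4z) is -128/3.
Lower-order terms cancel with the polynomial part, so the numerator is (-136/3)·z^3 + o(z^3), and the limit is (-136/3)/(1) = -136/3.

-136/3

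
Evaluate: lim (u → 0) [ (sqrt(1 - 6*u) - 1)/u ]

-3

Substitution gives 0/0. Multiply numerator and denominator by the conjugate √(1 - 6u) + √1.
The numerator becomes (1 - 6u) − 1 = -6u, so the expression simplifies to -6/(√(1 - 6u) + √1).
Letting u → 0 gives -6/(2√1) = -3.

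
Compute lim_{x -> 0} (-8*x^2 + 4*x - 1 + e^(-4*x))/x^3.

-32/3

Direct substitution gives 0/0.
Apply L'Hôpital: lim (-16*x + 4 - 4*e^(-4*x))/(3*x^2), still 0/0.
Apply L'Hôpital: lim (-16 + 16*e^(-4*x))/(6*x), still 0/0.
After 3 applications of L'Hôpital's rule the quotient is (-64*e^(-4*x))/(6); substituting x = 0 gives -32/3.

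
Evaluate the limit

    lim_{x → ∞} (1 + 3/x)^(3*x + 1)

Let L be the limit and take ln: ln L = lim (3x + 1)·ln(1 + 3/x) = lim (3x + 1)·(3/x + O(1/x²)) = 9.
Hence L = e^(9).

e^(9)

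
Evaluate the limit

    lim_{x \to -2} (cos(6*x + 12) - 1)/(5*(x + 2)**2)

Direct substitution gives 0/0.
Apply L'Hôpital: lim (-6*sin(6*x + 12))/(10*x + 20), still 0/0.
After 2 applications of L'Hôpital's rule the quotient is (-36*cos(6*x + 12))/(10); substituting x = -2 gives -18/5.

-18/5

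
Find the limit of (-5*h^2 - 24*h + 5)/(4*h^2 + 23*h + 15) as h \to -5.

At h = -5 both the top and bottom vanish — a removable singularity. Factoring out (h + 5) from each leaves (1 - 5*h)/(4*h + 3), which at h = -5 equals -26/17.

-26/17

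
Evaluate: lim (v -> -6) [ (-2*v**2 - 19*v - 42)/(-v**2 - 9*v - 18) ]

Direct substitution gives 0/0, so factor. Both numerator and denominator have (v + 6) as a factor.
After cancelling, the expression reduces to (-2*v - 7)/(-v - 3).
Substituting v = -6 gives 5/3.

5/3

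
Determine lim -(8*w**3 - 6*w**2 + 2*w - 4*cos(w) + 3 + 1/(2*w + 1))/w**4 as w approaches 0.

-95/6

Substitution gives 0/0 (the numerator vanishes to order 4).
Expand each term to order w^4: the coefficient of w^4 in -4·cos(w) is -1/6 and in 1/(1 + 2w) is 16.
Lower-order terms cancel with the polynomial part, so the numerator is (95/6)·w^4 + o(w^4), and the limit is (95/6)/(-1) = -95/6.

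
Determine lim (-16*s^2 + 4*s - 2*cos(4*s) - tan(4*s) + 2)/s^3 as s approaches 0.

-64/3

Substitution gives 0/0; apply L'Hôpital's rule 3 times.
After differentiating numerator and denominator 3 times the quotient is (-128*sin(4*s) - 384*tan(4*s)^4 - 512*tan(4*s)^2 - 128)/(6); at s = 0 this is -64/3.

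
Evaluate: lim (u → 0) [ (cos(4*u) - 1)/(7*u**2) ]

Direct substitution gives 0/0.
Apply L'Hôpital: lim (-4*sin(4*u))/(14*u), still 0/0.
After 2 applications of L'Hôpital's rule the quotient is (-16*cos(4*u))/(14); substituting u = 0 gives -8/7.

-8/7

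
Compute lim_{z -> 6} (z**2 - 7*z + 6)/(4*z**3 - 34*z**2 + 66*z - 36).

1/18

Direct substitution gives 0/0, so factor. Both numerator and denominator have (z - 6) as a factor.
After cancelling, the expression reduces to (z - 1)/(4*z^2 - 10*z + 6).
Substituting z = 6 gives 1/18.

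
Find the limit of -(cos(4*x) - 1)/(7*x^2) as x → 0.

8/7

Direct substitution gives 0/0.
Apply L'Hôpital: lim (-4*sin(4*x))/(-14*x), still 0/0.
After 2 applications of L'Hôpital's rule the quotient is (-16*cos(4*x))/(-14); substituting x = 0 gives 8/7.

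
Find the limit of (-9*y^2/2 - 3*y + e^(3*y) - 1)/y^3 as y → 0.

Direct substitution gives 0/0.
Apply L'Hôpital: lim (-9*y + 3*e^(3*y) - 3)/(3*y^2), still 0/0.
Apply L'Hôpital: lim (9*e^(3*y) - 9)/(6*y), still 0/0.
After 3 applications of L'Hôpital's rule the quotient is (27*e^(3*y))/(6); substituting y = 0 gives 9/2.

9/2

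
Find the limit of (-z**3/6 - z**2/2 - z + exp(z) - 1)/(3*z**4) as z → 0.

1/72

Direct substitution gives 0/0.
Apply L'Hôpital: lim (-z^2/2 - z + e^(z) - 1)/(12*z^3), still 0/0.
Apply L'Hôpital: lim (-z + e^(z) - 1)/(36*z^2), still 0/0.
Apply L'Hôpital: lim (e^(z) - 1)/(72*z), still 0/0.
After 4 applications of L'Hôpital's rule the quotient is (e^(z))/(72); substituting z = 0 gives 1/72.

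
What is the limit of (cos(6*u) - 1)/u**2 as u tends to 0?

Direct substitution gives 0/0.
Apply L'Hôpital: lim (-6*sin(6*u))/(2*u), still 0/0.
After 2 applications of L'Hôpital's rule the quotient is (-36*cos(6*u))/(2); substituting u = 0 gives -18.

-18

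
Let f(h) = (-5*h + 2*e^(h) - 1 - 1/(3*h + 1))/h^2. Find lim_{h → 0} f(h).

Substitution gives 0/0; apply L'Hôpital's rule 2 times.
After differentiating numerator and denominator 2 times the quotient is (2*e^(h) - 18/(3*h + 1)^3)/(2); at h = 0 this is -8.

-8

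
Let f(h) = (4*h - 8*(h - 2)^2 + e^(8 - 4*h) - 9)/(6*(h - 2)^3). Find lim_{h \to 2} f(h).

-16/9

Direct substitution gives 0/0.
Apply L'Hôpital: lim (-16*h - 4*e^(8 - 4*h) + 36)/(18*(h - 2)^2), still 0/0.
Apply L'Hôpital: lim (16*e^(8 - 4*h) - 16)/(36*h - 72), still 0/0.
After 3 applications of L'Hôpital's rule the quotient is (-64*e^(8 - 4*h))/(36); substituting h = 2 gives -16/9.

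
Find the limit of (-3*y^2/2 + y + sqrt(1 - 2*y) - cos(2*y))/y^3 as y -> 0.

Substitution gives 0/0 (the numerator vanishes to order 3).
Expand each term to order y^3: the coefficient of y^3 in −cos(2y) is 0 and in √(1 - 2y) is -1/2.
Lower-order terms cancel with the polynomial part, so the numerator is (-1/2)·y^3 + o(y^3), and the limit is (-1/2)/(1) = -1/2.

-1/2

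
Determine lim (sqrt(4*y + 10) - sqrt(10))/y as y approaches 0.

√(10)/5

Substitution gives 0/0. Multiply numerator and denominator by the conjugate √(10 + 4y) + √10.
The numerator becomes (10 + 4y) − 10 = 4y, so the expression simplifies to 4/(√(10 + 4y) + √10).
Letting y → 0 gives 4/(2√10) = √(10)/5.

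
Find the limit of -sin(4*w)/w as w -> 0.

Substitution gives 0/0.
Write it as (4/(-1))·sin(4w)/(4w); since sin(u)/u → 1, the limit is -4.

-4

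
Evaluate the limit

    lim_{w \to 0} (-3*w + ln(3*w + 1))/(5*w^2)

-9/10

Direct substitution gives 0/0.
Apply L'Hôpital: lim (-3 + 3/(3*w + 1))/(10*w), still 0/0.
After 2 applications of L'Hôpital's rule the quotient is (-9/(3*w + 1)^2)/(10); substituting w = 0 gives -9/10.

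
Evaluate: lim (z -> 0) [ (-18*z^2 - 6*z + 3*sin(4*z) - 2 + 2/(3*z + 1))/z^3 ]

-86

Substitution gives 0/0 (the numerator vanishes to order 3).
Expand each term to order z^3: the coefficient of z^3 in 2·1/(1 + 3z) is -54 and in 3·sin(4z) is -32.
Lower-order terms cancel with the polynomial part, so the numerator is (-86)·z^3 + o(z^3), and the limit is (-86)/(1) = -86.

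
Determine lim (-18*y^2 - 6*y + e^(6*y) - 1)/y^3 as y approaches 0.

Direct substitution gives 0/0.
Apply L'Hôpital: lim (-36*y + 6*e^(6*y) - 6)/(3*y^2), still 0/0.
Apply L'Hôpital: lim (36*e^(6*y) - 36)/(6*y), still 0/0.
After 3 applications of L'Hôpital's rule the quotient is (216*e^(6*y))/(6); substituting y = 0 gives 36.

36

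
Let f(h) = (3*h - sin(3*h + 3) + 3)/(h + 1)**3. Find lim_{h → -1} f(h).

9/2

Direct substitution gives 0/0.
Apply L'Hôpital: lim (3 - 3*cos(3*h + 3))/(3*(h + 1)^2), still 0/0.
Apply L'Hôpital: lim (9*sin(3*h + 3))/(6*h + 6), still 0/0.
After 3 applications of L'Hôpital's rule the quotient is (27*cos(3*h + 3))/(6); substituting h = -1 gives 9/2.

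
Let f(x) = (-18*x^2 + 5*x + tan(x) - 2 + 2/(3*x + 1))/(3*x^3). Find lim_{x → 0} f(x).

Substitution gives 0/0 (the numerator vanishes to order 3).
Expand each term to order x^3: the coefficient of x^3 in tan(x) is 1/3 and in 2·1/(1 + 3x) is -54.
Lower-order terms cancel with the polynomial part, so the numerator is (-161/3)·x^3 + o(x^3), and the limit is (-161/3)/(3) = -161/9.

-161/9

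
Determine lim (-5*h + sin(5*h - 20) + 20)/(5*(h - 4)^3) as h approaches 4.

Direct substitution gives 0/0.
Apply L'Hôpital: lim (5*cos(5*h - 20) - 5)/(15*(h - 4)^2), still 0/0.
Apply L'Hôpital: lim (-25*sin(5*h - 20))/(30*h - 120), still 0/0.
After 3 applications of L'Hôpital's rule the quotient is (-125*cos(5*h - 20))/(30); substituting h = 4 gives -25/6.

-25/6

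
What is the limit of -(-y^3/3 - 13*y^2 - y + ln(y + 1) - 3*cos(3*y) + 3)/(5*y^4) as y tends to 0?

83/40

Substitution gives 0/0 (the numerator vanishes to order 4).
Expand each term to order y^4: the coefficient of y^4 in ln(1 + y) is -1/4 and in -3·cos(3y) is -81/8.
Lower-order terms cancel with the polynomial part, so the numerator is (-83/8)·y^4 + o(y^4), and the limit is (-83/8)/(-5) = 83/40.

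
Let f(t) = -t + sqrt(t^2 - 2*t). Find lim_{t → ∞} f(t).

-1

This has the form ∞ − ∞. Multiply and divide by the conjugate √(t^2 - 2*t) + t.
That gives (-2t) / (√(t^2 - 2*t) + t).
Divide numerator and denominator by t: the limit is -2/(2·1) = -1.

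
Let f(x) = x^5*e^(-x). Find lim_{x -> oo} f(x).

Write as x^5/e^{1x}, an ∞/∞ form.
Exponential growth dominates any polynomial, so repeated L'Hôpital (or the standard result) gives 0.

0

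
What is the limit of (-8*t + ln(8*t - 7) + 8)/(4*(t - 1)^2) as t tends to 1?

-8

Direct substitution gives 0/0.
Apply L'Hôpital: lim (-8 + 8/(8*t - 7))/(8*t - 8), still 0/0.
After 2 applications of L'Hôpital's rule the quotient is (-64/(8*t - 7)^2)/(8); substituting t = 1 gives -8.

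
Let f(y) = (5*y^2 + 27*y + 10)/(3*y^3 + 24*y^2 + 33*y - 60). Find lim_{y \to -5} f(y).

-23/18

Direct substitution gives 0/0, so factor. Both numerator and denominator have (y + 5) as a factor.
After cancelling, the expression reduces to (5*y + 2)/(3*y^2 + 9*y - 12).
Substituting y = -5 gives -23/18.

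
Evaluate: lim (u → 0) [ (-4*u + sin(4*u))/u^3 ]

Direct substitution gives 0/0.
Apply L'Hôpital: lim (4*cos(4*u) - 4)/(3*u^2), still 0/0.
Apply L'Hôpital: lim (-16*sin(4*u))/(6*u), still 0/0.
After 3 applications of L'Hôpital's rule the quotient is (-64*cos(4*u))/(6); substituting u = 0 gives -32/3.

-32/3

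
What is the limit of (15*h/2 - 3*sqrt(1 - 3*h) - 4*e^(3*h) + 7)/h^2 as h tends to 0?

-117/8

Substitution gives 0/0; apply L'Hôpital's rule 2 times.
After differentiating numerator and denominator 2 times the quotient is (-36*e^(3*h) + 27/(4*(1 - 3*h)^(3/2)))/(2); at h = 0 this is -117/8.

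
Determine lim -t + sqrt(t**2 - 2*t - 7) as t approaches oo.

This has the form ∞ − ∞. Multiply and divide by the conjugate √(t^2 - 2*t - 7) + t.
That gives (-2t - 7) / (√(t^2 - 2*t - 7) + t).
Divide numerator and denominator by t: the limit is -2/(2·1) = -1.

-1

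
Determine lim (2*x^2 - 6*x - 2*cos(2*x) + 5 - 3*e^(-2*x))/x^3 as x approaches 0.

Substitution gives 0/0 (the numerator vanishes to order 3).
Expand each term to order x^3: the coefficient of x^3 in -3·e^(-2x) is 4 and in -2·cos(2x) is 0.
Lower-order terms cancel with the polynomial part, so the numerator is (4)·x^3 + o(x^3), and the limit is (4)/(1) = 4.

4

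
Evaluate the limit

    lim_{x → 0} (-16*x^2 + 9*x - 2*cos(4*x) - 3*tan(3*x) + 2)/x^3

-27

Substitution gives 0/0; apply L'Hôpital's rule 3 times.
After differentiating numerator and denominator 3 times the quotient is (-128*sin(4*x) - 486*tan(3*x)^4 - 648*tan(3*x)^2 - 162)/(6); at x = 0 this is -27.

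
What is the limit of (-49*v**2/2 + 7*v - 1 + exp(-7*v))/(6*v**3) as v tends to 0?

-343/36

Direct substitution gives 0/0.
Apply L'Hôpital: lim (-49*v + 7 - 7*e^(-7*v))/(18*v^2), still 0/0.
Apply L'Hôpital: lim (-49 + 49*e^(-7*v))/(36*v), still 0/0.
After 3 applications of L'Hôpital's rule the quotient is (-343*e^(-7*v))/(36); substituting v = 0 gives -343/36.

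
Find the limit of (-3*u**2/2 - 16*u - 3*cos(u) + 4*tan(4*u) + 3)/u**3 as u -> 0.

256/3

Substitution gives 0/0; apply L'Hôpital's rule 3 times.
After differentiating numerator and denominator 3 times the quotient is (-3*sin(u) + 1536*tan(4*u)^4 + 2048*tan(4*u)^2 + 512)/(6); at u = 0 this is 256/3.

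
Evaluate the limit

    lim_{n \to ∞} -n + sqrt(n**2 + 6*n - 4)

3

An ∞ − ∞ form. Rationalising with the conjugate, the difference becomes (6n - 4) / (√(n^2 + 6*n - 4) + n).
For large n the denominator behaves like 2·n, so the quotient tends to 6/2 = 3.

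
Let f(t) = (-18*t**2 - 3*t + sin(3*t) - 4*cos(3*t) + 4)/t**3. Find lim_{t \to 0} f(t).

Substitution gives 0/0; apply L'Hôpital's rule 3 times.
After differentiating numerator and denominator 3 times the quotient is (-108*sin(3*t) - 27*cos(3*t))/(6); at t = 0 this is -9/2.

-9/2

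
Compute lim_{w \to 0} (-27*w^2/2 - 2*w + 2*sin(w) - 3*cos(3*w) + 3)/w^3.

Substitution gives 0/0 (the numerator vanishes to order 3).
Expand each term to order w^3: the coefficient of w^3 in 2·sin(w) is -1/3 and in -3·cos(3w) is 0.
Lower-order terms cancel with the polynomial part, so the numerator is (-1/3)·w^3 + o(w^3), and the limit is (-1/3)/(1) = -1/3.

-1/3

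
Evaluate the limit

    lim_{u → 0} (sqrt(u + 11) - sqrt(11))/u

Substitution gives 0/0. Multiply numerator and denominator by the conjugate √(11 + u) + √11.
The numerator becomes (11 + u) − 11 = u, so the expression simplifies to 1/(√(11 + u) + √11).
Letting u → 0 gives 1/(2√11) = √(11)/22.

√(11)/22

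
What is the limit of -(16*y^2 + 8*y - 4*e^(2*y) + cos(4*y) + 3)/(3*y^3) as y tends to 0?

16/9

Substitution gives 0/0; apply L'Hôpital's rule 3 times.
After differentiating numerator and denominator 3 times the quotient is (-32*e^(2*y) + 64*sin(4*y))/(-18); at y = 0 this is 16/9.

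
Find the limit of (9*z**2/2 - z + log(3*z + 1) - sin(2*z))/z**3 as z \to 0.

Substitution gives 0/0; apply L'Hôpital's rule 3 times.
After differentiating numerator and denominator 3 times the quotient is (8*cos(2*z) + 54/(3*z + 1)^3)/(6); at z = 0 this is 31/3.

31/3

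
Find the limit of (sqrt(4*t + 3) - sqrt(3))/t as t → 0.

Substitution gives 0/0. Multiply numerator and denominator by the conjugate √(3 + 4t) + √3.
The numerator becomes (3 + 4t) − 3 = 4t, so the expression simplifies to 4/(√(3 + 4t) + √3).
Letting t → 0 gives 4/(2√3) = 2*√(3)/3.

2*√(3)/3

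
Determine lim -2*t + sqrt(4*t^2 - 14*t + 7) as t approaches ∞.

-7/2

An ∞ − ∞ form. Rationalising with the conjugate, the difference becomes (-14t + 7) / (√(4*t^2 - 14*t + 7) + 2t).
For large t the denominator behaves like 2·2t, so the quotient tends to -14/4 = -7/2.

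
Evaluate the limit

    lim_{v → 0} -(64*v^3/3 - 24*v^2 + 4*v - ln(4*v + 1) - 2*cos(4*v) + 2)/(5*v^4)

-128/15

Substitution gives 0/0; apply L'Hôpital's rule 4 times.
After differentiating numerator and denominator 4 times the quotient is (-512*cos(4*v) + 1536/(4*v + 1)^4)/(-120); at v = 0 this is -128/15.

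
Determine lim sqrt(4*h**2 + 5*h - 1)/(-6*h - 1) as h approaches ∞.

For large |h|, √(4*h^2 + 5*h - 1) ≈ √4·|h| and the denominator ≈ -6h.
Since h → +∞, |h| = h, giving √4/(-6) = -1/3.

-1/3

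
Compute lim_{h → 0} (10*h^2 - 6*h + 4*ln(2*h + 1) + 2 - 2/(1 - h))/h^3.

26/3

Substitution gives 0/0 (the numerator vanishes to order 3).
Expand each term to order h^3: the coefficient of h^3 in 4·ln(1 + 2h) is 32/3 and in -2·1/(1 - h) is -2.
Lower-order terms cancel with the polynomial part, so the numerator is (26/3)·h^3 + o(h^3), and the limit is (26/3)/(1) = 26/3.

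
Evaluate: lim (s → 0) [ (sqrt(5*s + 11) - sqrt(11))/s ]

Substitution gives 0/0. Multiply numerator and denominator by the conjugate √(11 + 5s) + √11.
The numerator becomes (11 + 5s) − 11 = 5s, so the expression simplifies to 5/(√(11 + 5s) + √11).
Letting s → 0 gives 5/(2√11) = 5*√(11)/22.

5*√(11)/22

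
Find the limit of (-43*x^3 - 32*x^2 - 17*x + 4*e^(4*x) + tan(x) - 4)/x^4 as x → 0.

128/3

Substitution gives 0/0 (the numerator vanishes to order 4).
Expand each term to order x^4: the coefficient of x^4 in tan(x) is 0 and in 4·e^(4x) is 128/3.
Lower-order terms cancel with the polynomial part, so the numerator is (128/3)·x^4 + o(x^4), and the limit is (128/3)/(1) = 128/3.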